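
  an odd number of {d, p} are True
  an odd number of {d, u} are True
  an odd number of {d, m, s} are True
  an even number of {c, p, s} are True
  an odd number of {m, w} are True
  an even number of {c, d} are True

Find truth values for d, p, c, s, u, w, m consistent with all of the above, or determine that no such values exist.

d = True, p = False, c = True, s = True, u = False, w = False, m = True

{d, p}: 1 true → odd ✓
{d, u}: 1 true → odd ✓
{d, m, s}: 3 true → odd ✓
{c, p, s}: 2 true → even ✓
{m, w}: 1 true → odd ✓
{c, d}: 2 true → even ✓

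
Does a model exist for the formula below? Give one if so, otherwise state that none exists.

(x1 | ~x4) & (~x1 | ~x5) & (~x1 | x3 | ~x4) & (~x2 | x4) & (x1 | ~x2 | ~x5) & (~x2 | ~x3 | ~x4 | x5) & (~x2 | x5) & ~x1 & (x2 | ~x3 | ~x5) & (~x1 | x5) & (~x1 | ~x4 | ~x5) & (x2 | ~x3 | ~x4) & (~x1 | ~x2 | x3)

Unit clause (~x1) forces x1 = False.
In (x1 | ~x4) only ~x4 is left, so x4 = False.
In (~x2 | x4) only ~x2 is left, so x2 = False.
Set x3 = False.
Set x5 = False.
All clauses satisfied.

x1 = False; x2 = False; x3 = False; x4 = False; x5 = False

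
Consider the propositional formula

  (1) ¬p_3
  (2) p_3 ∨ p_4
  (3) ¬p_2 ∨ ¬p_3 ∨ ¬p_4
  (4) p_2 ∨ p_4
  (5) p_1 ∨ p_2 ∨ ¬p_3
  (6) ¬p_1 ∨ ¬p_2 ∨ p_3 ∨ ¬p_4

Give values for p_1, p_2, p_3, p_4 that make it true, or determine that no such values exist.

p_1: False, p_2: False, p_3: False, p_4: True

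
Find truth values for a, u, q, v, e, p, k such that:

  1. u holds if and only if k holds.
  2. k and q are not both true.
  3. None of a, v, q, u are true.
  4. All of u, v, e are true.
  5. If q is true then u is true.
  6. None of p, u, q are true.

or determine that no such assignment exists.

Case u = True:
  Constraint (3) is violated (u=T) — contradiction.
Case u = False:
  Constraint (4) is violated (u=F) — contradiction.
Both cases fail — unsatisfiable.

No satisfying assignment exists.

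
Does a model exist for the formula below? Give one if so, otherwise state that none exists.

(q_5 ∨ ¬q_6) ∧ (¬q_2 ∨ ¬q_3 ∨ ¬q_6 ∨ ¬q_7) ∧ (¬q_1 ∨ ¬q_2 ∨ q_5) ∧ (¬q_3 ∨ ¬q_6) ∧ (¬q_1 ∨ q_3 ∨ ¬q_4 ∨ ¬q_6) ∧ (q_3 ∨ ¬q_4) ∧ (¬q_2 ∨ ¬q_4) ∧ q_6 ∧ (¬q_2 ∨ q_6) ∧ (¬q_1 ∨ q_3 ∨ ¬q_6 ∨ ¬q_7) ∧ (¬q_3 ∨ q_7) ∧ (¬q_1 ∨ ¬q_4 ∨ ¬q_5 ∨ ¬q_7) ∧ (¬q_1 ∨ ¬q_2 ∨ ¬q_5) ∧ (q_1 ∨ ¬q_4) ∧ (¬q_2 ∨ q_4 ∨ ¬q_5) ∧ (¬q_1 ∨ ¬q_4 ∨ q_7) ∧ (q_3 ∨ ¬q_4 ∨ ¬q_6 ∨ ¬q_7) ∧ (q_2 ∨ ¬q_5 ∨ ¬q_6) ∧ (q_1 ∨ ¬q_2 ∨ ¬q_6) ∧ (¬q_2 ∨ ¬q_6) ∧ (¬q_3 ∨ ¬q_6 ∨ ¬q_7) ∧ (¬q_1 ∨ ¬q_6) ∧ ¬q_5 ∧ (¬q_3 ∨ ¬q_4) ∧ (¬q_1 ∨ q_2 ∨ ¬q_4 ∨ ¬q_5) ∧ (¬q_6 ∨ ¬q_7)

UNSATISFIABLE

Case q_5 = True:
  Clause (¬q_5) is falsified — contradiction.
Case q_5 = False:
  (q_5 ∨ ¬q_6) forces q_6 = False.
  Clause (q_6) is falsified — contradiction.
Both cases fail, so the formula is unsatisfiable.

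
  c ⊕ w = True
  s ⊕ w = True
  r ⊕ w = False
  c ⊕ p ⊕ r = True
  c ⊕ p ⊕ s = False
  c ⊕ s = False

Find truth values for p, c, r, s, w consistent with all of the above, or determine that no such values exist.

p: False, c: False, r: True, s: False, w: True

c ⊕ w = F ⊕ T = True ✓
s ⊕ w = F ⊕ T = True ✓
r ⊕ w = T ⊕ T = False ✓
c ⊕ p ⊕ r = F ⊕ F ⊕ T = True ✓
c ⊕ p ⊕ s = F ⊕ F ⊕ F = False ✓
c ⊕ s = F ⊕ F = False ✓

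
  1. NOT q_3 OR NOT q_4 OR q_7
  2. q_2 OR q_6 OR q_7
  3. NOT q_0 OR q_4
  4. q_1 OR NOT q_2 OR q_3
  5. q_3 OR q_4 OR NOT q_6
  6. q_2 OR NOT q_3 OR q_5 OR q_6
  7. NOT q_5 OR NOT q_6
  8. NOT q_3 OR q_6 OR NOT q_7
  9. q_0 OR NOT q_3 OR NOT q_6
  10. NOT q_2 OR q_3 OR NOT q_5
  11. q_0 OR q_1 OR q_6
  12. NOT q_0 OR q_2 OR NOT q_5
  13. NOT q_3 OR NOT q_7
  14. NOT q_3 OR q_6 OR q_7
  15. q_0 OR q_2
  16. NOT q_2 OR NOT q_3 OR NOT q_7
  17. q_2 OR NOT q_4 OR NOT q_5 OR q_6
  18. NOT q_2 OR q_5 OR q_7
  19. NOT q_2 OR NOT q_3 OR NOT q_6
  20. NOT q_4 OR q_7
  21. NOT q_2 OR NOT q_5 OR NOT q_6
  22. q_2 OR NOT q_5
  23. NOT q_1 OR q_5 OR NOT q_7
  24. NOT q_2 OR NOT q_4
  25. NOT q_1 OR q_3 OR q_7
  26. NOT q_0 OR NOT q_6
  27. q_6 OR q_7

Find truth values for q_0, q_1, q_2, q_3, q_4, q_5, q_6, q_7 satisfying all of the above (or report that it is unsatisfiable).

Set q_0 = True.
  then (NOT q_0 OR q_4) forces q_4 = True.
  then (NOT q_4 OR q_7) forces q_7 = True.
  then (NOT q_2 OR NOT q_4) forces q_2 = False.
  then (NOT q_0 OR NOT q_6) forces q_6 = False.
  then (NOT q_3 OR q_6 OR NOT q_7) forces q_3 = False.
  then (NOT q_0 OR q_2 OR NOT q_5) forces q_5 = False.
  then (NOT q_1 OR q_5 OR NOT q_7) forces q_1 = False.
All clauses satisfied.

q_0 = True, q_1 = False, q_2 = False, q_3 = False, q_4 = True, q_5 = False, q_6 = False, q_7 = True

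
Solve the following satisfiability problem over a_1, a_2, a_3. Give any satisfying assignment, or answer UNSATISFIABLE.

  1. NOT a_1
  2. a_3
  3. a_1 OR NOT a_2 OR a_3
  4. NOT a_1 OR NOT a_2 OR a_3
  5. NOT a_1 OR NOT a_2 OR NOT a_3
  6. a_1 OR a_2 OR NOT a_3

Unit clause (NOT a_1) forces a_1 = False.
Unit clause (a_3) forces a_3 = True.
In (a_1 OR a_2 OR NOT a_3) only a_2 is left, so a_2 = True.
Check each clause:
  (NOT a_1): NOT a_1 holds.
  (a_3): a_3 holds.
  (a_1 OR NOT a_2 OR a_3): a_3 holds.
  (NOT a_1 OR NOT a_2 OR a_3): NOT a_1 holds.
  (NOT a_1 OR NOT a_2 OR NOT a_3): NOT a_1 holds.
  (a_1 OR a_2 OR NOT a_3): a_2 holds.
All clauses satisfied.

a_1 = False; a_2 = True; a_3 = True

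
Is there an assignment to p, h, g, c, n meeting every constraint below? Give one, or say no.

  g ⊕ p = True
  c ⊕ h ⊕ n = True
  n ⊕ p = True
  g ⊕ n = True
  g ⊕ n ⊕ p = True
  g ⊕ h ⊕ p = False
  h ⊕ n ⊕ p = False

Unsatisfiable

Adding constraints 1, 3, 4 mod 2: every variable appears an even number of times on the left, so the left side is 0.
But the right sides sum to 1 (mod 2). 0 ≠ 1 — the system is inconsistent.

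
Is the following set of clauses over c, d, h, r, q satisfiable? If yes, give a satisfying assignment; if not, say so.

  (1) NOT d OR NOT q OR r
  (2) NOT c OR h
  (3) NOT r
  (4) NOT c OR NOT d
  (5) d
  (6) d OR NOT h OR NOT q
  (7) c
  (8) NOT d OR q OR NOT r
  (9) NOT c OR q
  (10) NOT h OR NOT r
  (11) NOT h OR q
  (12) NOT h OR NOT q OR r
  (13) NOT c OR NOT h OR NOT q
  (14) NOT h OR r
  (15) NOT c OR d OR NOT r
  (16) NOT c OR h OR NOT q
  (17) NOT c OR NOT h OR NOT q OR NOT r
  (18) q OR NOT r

Unsatisfiable — no assignment works.

Case c = True:
  (NOT c OR h) forces h = True.
  (NOT r) forces r = False.
  Clause (NOT h OR r) is falsified — contradiction.
Case c = False:
  Clause (c) is falsified — contradiction.
Both cases fail, so the formula is unsatisfiable.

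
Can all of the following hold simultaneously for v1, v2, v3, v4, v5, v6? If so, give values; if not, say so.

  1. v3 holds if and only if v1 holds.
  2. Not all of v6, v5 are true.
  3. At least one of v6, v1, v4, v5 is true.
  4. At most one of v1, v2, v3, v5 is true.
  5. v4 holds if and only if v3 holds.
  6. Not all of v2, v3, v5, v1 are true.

v1 = False; v2 = True; v3 = False; v4 = False; v5 = False; v6 = True

  (1) v3=F, v1=F — same ✓
  (2) {v6, v5}: 1/2 true — not all ✓
  (3) {v6, v1, v4, v5}: 1 true — at least one ✓
  (4) {v1, v2, v3, v5}: 1 true — at most one ✓
  (5) v4=F, v3=F — same ✓
  (6) {v2, v3, v5, v1}: 1/4 true — not all ✓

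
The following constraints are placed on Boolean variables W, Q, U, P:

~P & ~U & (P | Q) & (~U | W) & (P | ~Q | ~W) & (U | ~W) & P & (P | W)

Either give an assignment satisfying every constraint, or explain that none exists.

Case P = True:
  Clause (~P) is falsified — contradiction.
Case P = False:
  Clause (P) is falsified — contradiction.
Both cases fail, so the formula is unsatisfiable.

Unsatisfiable — no assignment works.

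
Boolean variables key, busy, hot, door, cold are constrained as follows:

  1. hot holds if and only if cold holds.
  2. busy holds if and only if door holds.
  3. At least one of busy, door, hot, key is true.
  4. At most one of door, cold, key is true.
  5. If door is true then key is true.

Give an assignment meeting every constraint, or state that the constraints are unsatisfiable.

key = False, busy = False, hot = True, door = False, cold = True

  (1) hot=T, cold=T — same ✓
  (2) busy=F, door=F — same ✓
  (3) {busy, door, hot, key}: 1 true — at least one ✓
  (4) {door, cold, key}: 1 true — at most one ✓
  (5) door=F ⇒ key: vacuous ✓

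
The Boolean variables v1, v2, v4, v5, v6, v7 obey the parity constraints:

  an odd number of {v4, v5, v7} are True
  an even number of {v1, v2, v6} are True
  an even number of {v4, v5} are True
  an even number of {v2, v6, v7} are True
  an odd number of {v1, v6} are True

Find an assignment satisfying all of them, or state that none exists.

v1=T, v2=T, v4=F, v5=F, v6=F, v7=T

{v4, v5, v7}: 1 true → odd ✓
{v1, v2, v6}: 2 true → even ✓
{v4, v5}: 0 true → even ✓
{v2, v6, v7}: 2 true → even ✓
{v1, v6}: 1 true → odd ✓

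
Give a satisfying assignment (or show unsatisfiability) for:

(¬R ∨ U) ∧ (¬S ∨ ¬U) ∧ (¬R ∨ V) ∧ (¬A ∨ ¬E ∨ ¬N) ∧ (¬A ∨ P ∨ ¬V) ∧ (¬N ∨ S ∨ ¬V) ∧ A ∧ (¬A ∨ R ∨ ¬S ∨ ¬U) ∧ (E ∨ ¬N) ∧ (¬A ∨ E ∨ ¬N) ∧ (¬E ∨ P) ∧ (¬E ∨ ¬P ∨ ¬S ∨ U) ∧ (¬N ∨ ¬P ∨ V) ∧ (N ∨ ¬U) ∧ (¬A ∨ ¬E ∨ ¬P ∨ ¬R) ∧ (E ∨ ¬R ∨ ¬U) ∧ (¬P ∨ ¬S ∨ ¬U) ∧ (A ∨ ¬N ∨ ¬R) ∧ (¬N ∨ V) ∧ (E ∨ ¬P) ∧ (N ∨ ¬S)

Unit clause (A) forces A = True.
Try S = True:
  (¬S ∨ ¬U) forces U = False.
  (¬R ∨ U) forces R = False.
  (N ∨ ¬S) forces N = True.
  (¬A ∨ ¬E ∨ ¬N) forces E = False.
  clause (E ∨ ¬N) is falsified — backtrack.
So S = False.
Set R = False.
Set U = False.
Try N = True:
  (¬A ∨ ¬E ∨ ¬N) forces E = False.
  clause (E ∨ ¬N) is falsified — backtrack.
So N = False.
Set P = True.
  then (E ∨ ¬P) forces E = True.
Set V = False.
All clauses satisfied.

S=F, R=F, A=T, U=F, N=F, P=T, E=T, V=F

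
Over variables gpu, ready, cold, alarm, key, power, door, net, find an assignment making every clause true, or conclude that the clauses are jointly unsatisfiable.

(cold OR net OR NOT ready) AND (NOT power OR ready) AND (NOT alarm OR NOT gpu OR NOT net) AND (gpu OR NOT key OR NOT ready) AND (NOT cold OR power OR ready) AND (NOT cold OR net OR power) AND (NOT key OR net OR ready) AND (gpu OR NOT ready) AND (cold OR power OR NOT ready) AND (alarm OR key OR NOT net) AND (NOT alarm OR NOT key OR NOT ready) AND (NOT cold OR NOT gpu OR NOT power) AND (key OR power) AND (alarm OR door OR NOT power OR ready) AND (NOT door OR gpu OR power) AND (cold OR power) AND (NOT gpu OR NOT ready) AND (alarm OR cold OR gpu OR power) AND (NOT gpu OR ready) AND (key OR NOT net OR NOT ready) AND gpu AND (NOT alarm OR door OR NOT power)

Case gpu = True:
  (NOT gpu OR NOT ready) forces ready = False.
  Clause (NOT gpu OR ready) is falsified — contradiction.
Case gpu = False:
  Clause (gpu) is falsified — contradiction.
Both cases fail, so the formula is unsatisfiable.

Unsatisfiable — no assignment works.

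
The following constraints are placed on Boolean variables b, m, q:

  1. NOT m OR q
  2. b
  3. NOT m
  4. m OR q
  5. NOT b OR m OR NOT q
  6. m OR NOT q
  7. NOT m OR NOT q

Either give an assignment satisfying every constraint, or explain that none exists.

Unsatisfiable — no assignment works.

Case b = True:
  (NOT m) forces m = False.
  (m OR q) forces q = True.
  Clause (NOT b OR m OR NOT q) is falsified — contradiction.
Case b = False:
  Clause (b) is falsified — contradiction.
Both cases fail, so the formula is unsatisfiable.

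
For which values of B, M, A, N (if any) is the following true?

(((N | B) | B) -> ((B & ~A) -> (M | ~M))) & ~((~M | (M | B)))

The conjunct ~((~M | (M | B))) is unsatisfiable on its own:
  B=F, M=F: evaluates to False.
  B=F, M=T: evaluates to False.
  B=T, M=F: evaluates to False.
  B=T, M=T: evaluates to False.
So the whole conjunction is unsatisfiable.

Unsatisfiable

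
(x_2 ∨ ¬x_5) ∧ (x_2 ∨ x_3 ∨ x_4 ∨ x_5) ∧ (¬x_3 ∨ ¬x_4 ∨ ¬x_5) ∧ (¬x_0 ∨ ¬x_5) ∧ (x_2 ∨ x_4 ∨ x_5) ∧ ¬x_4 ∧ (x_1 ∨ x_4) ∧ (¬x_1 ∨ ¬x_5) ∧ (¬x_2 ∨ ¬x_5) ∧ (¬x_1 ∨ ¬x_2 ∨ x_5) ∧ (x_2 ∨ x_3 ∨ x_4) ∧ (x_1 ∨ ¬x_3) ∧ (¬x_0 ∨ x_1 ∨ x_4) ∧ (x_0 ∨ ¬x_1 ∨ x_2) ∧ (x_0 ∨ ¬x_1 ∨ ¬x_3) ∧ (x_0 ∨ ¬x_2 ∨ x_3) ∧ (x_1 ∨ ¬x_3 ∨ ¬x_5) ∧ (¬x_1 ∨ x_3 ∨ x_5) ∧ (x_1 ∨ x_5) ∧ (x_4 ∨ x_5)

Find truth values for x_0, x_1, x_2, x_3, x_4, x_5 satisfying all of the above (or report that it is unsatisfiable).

Case x_4 = True:
  Clause (¬x_4) is falsified — contradiction.
Case x_4 = False:
  (x_1 ∨ x_4) forces x_1 = True.
  (¬x_1 ∨ ¬x_5) forces x_5 = False.
  Clause (x_4 ∨ x_5) is falsified — contradiction.
Both cases fail, so the formula is unsatisfiable.

The formula is unsatisfiable.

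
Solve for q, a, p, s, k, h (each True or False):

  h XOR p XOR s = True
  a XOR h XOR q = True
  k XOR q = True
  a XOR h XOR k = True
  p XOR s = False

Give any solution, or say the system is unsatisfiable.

Adding constraints 2, 3, 4 mod 2: every variable appears an even number of times on the left, so the left side is 0.
But the right sides sum to 1 (mod 2). 0 ≠ 1 — the system is inconsistent.

Unsatisfiable — no assignment works.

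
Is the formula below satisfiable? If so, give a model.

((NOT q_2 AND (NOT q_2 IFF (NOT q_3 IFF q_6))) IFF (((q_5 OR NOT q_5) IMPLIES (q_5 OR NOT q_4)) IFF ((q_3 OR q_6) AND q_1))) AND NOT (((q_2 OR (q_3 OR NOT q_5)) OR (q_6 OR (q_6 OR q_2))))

q_1: True, q_2: False, q_3: False, q_4: False, q_5: True, q_6: False

  (NOT q_2 AND (NOT q_2 IFF (NOT q_3 IFF q_6))) IFF (((q_5 OR NOT q_5) IMPLIES (q_5 OR NOT q_4)) IFF ((q_3 OR q_6) AND q_1)) = True
    NOT q_2 AND (NOT q_2 IFF (NOT q_3 IFF q_6)) = False
      NOT q_2 = True
      NOT q_2 IFF (NOT q_3 IFF q_6) = False
        NOT q_2 = True
        NOT q_3 IFF q_6 = False
          NOT q_3 = True
    ((q_5 OR NOT q_5) IMPLIES (q_5 OR NOT q_4)) IFF ((q_3 OR q_6) AND q_1) = False
      (q_5 OR NOT q_5) IMPLIES (q_5 OR NOT q_4) = True
        q_5 OR NOT q_5 = True
          NOT q_5 = False
        q_5 OR NOT q_4 = True
          NOT q_4 = True
      (q_3 OR q_6) AND q_1 = False
        q_3 OR q_6 = False
  NOT (((q_2 OR (q_3 OR NOT q_5)) OR (q_6 OR (q_6 OR q_2)))) = True
    (q_2 OR (q_3 OR NOT q_5)) OR (q_6 OR (q_6 OR q_2)) = False
      q_2 OR (q_3 OR NOT q_5) = False
        q_3 OR NOT q_5 = False
          NOT q_5 = False
      q_6 OR (q_6 OR q_2) = False
        q_6 OR q_2 = False
Both conjuncts True, so the formula holds.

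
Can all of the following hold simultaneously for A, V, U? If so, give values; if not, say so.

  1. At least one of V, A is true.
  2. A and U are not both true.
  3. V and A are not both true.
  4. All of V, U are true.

A: False, V: True, U: True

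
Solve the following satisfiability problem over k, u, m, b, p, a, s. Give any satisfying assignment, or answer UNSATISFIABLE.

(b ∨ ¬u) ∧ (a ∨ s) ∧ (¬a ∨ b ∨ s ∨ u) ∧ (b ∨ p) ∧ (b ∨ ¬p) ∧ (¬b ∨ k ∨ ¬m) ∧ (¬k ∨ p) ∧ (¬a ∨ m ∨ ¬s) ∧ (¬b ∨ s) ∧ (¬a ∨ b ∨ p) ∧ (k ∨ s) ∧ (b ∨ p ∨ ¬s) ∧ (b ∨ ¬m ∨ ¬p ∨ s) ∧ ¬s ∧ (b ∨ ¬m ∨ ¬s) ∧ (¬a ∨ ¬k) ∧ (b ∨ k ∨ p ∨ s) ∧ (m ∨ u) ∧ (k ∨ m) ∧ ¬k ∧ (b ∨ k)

The formula is unsatisfiable.

Case k = True:
  Clause (¬k) is falsified — contradiction.
Case k = False:
  (k ∨ s) forces s = True.
  Clause (¬s) is falsified — contradiction.
Both cases fail, so the formula is unsatisfiable.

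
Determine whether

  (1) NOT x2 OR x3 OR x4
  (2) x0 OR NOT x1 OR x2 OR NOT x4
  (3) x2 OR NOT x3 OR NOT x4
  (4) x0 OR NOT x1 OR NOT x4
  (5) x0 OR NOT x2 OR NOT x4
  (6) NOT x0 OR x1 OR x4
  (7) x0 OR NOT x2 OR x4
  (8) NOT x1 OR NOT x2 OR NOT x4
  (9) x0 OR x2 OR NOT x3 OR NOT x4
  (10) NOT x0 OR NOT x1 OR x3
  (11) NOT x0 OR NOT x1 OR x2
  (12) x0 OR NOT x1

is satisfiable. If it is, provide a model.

x0=F, x1=F, x2=F, x3=T, x4=F

Set x0 = False.
  then (x0 OR NOT x1) forces x1 = False.
Try x2 = True:
  (x0 OR NOT x2 OR NOT x4) forces x4 = False.
  clause (x0 OR NOT x2 OR x4) is falsified — backtrack.
So x2 = False.
Set x3 = True.
  then (x2 OR NOT x3 OR NOT x4) forces x4 = False.
All clauses satisfied.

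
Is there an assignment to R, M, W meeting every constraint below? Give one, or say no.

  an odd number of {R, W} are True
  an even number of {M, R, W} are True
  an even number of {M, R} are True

R: True, M: True, W: False

{R, W}: 1 true → odd ✓
{M, R, W}: 2 true → even ✓
{M, R}: 2 true → even ✓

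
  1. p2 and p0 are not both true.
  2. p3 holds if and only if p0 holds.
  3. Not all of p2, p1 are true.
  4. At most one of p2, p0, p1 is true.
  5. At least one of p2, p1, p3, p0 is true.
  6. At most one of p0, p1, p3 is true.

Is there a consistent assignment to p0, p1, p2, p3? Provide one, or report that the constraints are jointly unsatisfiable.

p0 = False; p1 = False; p2 = True; p3 = False

  (1) p2=T, p0=F — not both ✓
  (2) p3=F, p0=F — same ✓
  (3) {p2, p1}: 1/2 true — not all ✓
  (4) {p2, p0, p1}: 1 true — at most one ✓
  (5) {p2, p1, p3, p0}: 1 true — at least one ✓
  (6) {p0, p1, p3}: 0 true — at most one ✓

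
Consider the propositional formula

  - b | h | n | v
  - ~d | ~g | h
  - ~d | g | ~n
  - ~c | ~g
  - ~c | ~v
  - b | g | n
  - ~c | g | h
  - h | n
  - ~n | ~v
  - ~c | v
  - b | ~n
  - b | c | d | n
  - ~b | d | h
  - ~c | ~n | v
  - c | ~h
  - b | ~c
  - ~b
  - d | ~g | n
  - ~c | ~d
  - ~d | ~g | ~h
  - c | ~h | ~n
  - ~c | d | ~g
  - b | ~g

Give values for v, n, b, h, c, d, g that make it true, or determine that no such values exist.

Case b = True:
  Clause (~b) is falsified — contradiction.
Case b = False:
  (b | ~n) forces n = False.
  (b | g | n) forces g = True.
  Clause (b | ~g) is falsified — contradiction.
Both cases fail, so the formula is unsatisfiable.

Unsatisfiable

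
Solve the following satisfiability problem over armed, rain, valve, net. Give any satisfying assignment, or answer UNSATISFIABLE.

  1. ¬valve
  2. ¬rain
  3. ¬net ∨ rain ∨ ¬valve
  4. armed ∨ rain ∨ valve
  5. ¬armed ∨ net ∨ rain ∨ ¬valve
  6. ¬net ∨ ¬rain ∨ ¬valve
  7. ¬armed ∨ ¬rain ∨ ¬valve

armed=T; rain=F; valve=F; net=T

Unit clause (¬valve) forces valve = False.
Unit clause (¬rain) forces rain = False.
In (armed ∨ rain ∨ valve) only armed is left, so armed = True.
Set net = True.
All clauses satisfied.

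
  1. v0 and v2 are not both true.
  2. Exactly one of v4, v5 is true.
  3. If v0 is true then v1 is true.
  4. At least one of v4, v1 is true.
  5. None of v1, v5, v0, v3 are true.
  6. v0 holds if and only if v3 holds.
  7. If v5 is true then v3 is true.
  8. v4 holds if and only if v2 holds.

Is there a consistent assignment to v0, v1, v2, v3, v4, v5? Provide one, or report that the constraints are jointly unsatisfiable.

v0: False, v1: False, v2: True, v3: False, v4: True, v5: False

  (1) v0=F, v2=T — not both ✓
  (2) {v4, v5}: 1 true — exactly one ✓
  (3) v0=F ⇒ v1: vacuous ✓
  (4) {v4, v1}: 1 true — at least one ✓
  (5) {v1, v5, v0, v3}: 0 true — none ✓
  (6) v0=F, v3=F — same ✓
  (7) v5=F ⇒ v3: vacuous ✓
  (8) v4=T, v2=T — same ✓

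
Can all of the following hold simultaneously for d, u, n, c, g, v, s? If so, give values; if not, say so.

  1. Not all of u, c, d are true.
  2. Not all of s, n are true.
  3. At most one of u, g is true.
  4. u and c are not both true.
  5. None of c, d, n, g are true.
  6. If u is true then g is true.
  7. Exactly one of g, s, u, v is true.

d: False, u: False, n: False, c: False, g: False, v: False, s: True

  (1) {u, c, d}: 0/3 true — not all ✓
  (2) {s, n}: 1/2 true — not all ✓
  (3) {u, g}: 0 true — at most one ✓
  (4) u=F, c=F — not both ✓
  (5) {c, d, n, g}: 0 true — none ✓
  (6) u=F ⇒ g: vacuous ✓
  (7) {g, s, u, v}: 1 true — exactly one ✓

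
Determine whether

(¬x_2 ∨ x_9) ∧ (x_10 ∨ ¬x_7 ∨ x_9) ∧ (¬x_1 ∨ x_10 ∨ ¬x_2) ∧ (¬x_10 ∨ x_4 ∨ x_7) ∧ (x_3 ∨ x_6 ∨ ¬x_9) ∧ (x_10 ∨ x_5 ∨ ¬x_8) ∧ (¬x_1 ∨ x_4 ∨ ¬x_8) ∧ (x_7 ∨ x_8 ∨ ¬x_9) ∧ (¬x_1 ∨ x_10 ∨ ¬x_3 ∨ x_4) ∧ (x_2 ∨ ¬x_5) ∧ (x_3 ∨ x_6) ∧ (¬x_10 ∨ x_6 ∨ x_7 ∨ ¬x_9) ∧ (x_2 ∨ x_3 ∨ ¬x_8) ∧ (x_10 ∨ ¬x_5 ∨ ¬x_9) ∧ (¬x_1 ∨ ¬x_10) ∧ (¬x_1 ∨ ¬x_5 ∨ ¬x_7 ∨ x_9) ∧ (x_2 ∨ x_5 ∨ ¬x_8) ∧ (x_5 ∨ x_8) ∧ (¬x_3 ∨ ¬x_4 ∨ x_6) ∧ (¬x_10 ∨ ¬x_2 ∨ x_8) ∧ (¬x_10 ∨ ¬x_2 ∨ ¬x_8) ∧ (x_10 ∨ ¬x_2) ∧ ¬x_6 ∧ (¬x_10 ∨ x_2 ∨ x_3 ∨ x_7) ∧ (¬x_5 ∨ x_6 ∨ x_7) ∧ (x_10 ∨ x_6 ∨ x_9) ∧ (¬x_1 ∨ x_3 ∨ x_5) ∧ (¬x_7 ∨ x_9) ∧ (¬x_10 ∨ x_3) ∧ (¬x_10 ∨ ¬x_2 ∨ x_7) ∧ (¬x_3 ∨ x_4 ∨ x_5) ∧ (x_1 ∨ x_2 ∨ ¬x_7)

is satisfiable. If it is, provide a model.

The formula is unsatisfiable.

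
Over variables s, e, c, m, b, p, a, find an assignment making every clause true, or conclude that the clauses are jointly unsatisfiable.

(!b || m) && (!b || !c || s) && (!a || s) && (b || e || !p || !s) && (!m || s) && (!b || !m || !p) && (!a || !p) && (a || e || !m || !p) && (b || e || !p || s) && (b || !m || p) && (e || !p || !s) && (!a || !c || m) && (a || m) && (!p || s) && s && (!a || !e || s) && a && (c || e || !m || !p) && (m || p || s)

s = True, e = True, c = False, m = False, b = False, p = False, a = True

Unit clause (s) forces s = True.
Unit clause (a) forces a = True.
In (!a || !p) only !p is left, so p = False.
Set e = True.
Set c = False.
Set m = False.
  then (!b || m) forces b = False.
All clauses satisfied.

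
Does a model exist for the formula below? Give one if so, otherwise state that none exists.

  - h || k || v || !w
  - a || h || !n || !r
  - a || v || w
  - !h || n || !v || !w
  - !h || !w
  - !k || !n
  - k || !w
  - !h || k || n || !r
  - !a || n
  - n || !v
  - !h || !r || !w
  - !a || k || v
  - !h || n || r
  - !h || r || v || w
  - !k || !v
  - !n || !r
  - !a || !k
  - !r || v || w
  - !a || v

Set a = True.
  then (!a || n) forces n = True.
  then (!n || !r) forces r = False.
  then (!a || !k) forces k = False.
  then (!a || v) forces v = True.
  then (k || !w) forces w = False.
Set h = False.
All clauses satisfied.

a = True, r = False, n = True, w = False, v = True, k = False, h = False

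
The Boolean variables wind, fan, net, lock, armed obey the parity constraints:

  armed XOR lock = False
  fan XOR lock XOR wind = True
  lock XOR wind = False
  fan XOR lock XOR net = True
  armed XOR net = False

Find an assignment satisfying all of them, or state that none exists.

wind = False; fan = True; net = False; lock = False; armed = False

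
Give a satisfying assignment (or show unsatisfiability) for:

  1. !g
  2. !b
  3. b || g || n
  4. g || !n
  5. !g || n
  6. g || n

Unsatisfiable

Case n = True:
  (!g) forces g = False.
  Clause (g || !n) is falsified — contradiction.
Case n = False:
  (!g) forces g = False.
  Clause (g || n) is falsified — contradiction.
Both cases fail, so the formula is unsatisfiable.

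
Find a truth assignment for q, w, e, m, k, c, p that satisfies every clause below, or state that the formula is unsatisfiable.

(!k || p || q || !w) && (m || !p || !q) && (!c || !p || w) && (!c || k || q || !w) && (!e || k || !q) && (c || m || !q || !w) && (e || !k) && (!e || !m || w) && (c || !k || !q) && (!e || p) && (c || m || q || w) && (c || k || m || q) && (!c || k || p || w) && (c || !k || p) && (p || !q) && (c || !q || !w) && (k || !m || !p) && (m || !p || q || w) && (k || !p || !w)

q=T, w=T, e=T, m=T, k=T, c=T, p=T

Set q = True.
  then (p || !q) forces p = True.
  then (m || !p || !q) forces m = True.
  then (k || !m || !p) forces k = True.
  then (e || !k) forces e = True.
  then (!e || !m || w) forces w = True.
  then (c || !k || !q) forces c = True.
All clauses satisfied.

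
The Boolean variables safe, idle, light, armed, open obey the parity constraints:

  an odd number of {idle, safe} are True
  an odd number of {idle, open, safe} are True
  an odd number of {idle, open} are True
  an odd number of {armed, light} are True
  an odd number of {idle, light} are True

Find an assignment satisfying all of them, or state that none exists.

safe: False, idle: True, light: False, armed: True, open: False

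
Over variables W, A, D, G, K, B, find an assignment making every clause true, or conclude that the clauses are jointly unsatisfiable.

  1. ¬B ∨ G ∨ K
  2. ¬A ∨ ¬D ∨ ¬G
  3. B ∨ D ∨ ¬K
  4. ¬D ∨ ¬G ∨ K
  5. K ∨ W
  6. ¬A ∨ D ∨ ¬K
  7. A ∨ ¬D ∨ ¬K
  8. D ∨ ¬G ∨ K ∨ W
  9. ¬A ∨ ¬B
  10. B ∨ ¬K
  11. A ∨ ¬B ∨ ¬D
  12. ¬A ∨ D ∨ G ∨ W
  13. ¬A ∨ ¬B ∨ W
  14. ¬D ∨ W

Set W = True.
Set A = False.
Set D = True.
  then (A ∨ ¬D ∨ ¬K) forces K = False.
  then (A ∨ ¬B ∨ ¬D) forces B = False.
  then (¬D ∨ ¬G ∨ K) forces G = False.
All clauses satisfied.

W = True; A = False; D = True; G = False; K = False; B = False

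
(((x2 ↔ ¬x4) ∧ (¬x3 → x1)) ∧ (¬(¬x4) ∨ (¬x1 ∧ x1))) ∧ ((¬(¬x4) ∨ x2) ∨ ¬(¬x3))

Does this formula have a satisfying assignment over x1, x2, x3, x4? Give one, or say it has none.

x1=T; x2=F; x3=T; x4=T

  ((x2 ↔ ¬x4) ∧ (¬x3 → x1)) ∧ (¬(¬x4) ∨ (¬x1 ∧ x1)) = True
    (x2 ↔ ¬x4) ∧ (¬x3 → x1) = True
      x2 ↔ ¬x4 = True
        ¬x4 = False
      ¬x3 → x1 = True
        ¬x3 = False
    ¬(¬x4) ∨ (¬x1 ∧ x1) = True
      ¬(¬x4) = True
        ¬x4 = False
      ¬x1 ∧ x1 = False
        ¬x1 = False
  (¬(¬x4) ∨ x2) ∨ ¬(¬x3) = True
    ¬(¬x4) ∨ x2 = True
      ¬(¬x4) = True
        ¬x4 = False
    ¬(¬x3) = True
      ¬x3 = False
Both conjuncts True, so the formula holds.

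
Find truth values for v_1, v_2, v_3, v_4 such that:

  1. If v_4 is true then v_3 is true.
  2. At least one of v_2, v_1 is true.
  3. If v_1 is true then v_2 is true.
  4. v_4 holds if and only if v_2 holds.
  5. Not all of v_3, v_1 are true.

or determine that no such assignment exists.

v_1 = False, v_2 = True, v_3 = True, v_4 = True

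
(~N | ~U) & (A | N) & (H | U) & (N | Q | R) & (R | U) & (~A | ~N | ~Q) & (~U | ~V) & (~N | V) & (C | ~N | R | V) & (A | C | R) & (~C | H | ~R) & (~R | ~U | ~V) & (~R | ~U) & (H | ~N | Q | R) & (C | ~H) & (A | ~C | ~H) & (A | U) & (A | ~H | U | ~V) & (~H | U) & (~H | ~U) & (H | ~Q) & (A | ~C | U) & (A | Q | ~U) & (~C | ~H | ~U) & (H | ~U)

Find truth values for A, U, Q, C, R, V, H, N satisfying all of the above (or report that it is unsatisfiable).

Case H = True:
  (C | ~H) forces C = True.
  (A | ~C | ~H) forces A = True.
  (~H | U) forces U = True.
  Clause (~H | ~U) is falsified — contradiction.
Case H = False:
  (H | U) forces U = True.
  Clause (H | ~U) is falsified — contradiction.
Both cases fail, so the formula is unsatisfiable.

UNSATISFIABLE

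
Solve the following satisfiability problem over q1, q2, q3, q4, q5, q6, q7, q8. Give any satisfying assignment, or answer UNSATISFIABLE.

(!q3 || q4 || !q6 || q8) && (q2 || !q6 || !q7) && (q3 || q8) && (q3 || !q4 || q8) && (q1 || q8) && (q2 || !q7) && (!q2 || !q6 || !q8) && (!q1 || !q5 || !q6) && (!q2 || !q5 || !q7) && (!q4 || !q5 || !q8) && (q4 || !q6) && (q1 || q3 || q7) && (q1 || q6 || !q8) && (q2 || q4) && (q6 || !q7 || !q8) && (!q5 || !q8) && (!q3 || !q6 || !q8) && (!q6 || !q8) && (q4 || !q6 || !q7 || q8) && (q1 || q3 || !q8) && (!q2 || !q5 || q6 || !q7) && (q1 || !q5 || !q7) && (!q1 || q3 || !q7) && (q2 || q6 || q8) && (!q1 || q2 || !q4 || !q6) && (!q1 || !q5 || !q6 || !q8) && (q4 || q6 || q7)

q1 = True, q2 = True, q3 = True, q4 = True, q5 = True, q6 = False, q7 = False, q8 = False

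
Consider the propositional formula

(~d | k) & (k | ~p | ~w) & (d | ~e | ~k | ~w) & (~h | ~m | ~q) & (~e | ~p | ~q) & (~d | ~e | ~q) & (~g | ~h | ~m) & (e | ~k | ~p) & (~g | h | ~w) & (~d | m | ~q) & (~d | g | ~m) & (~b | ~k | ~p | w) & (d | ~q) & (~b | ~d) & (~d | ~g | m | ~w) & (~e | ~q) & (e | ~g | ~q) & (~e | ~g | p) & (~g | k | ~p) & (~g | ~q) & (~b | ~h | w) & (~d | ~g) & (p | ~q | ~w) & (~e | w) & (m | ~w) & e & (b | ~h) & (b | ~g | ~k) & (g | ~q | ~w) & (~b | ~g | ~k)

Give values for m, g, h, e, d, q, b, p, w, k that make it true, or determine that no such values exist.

Unit clause (e) forces e = True.
In (~e | ~q) only ~q is left, so q = False.
In (~e | w) only w is left, so w = True.
In (m | ~w) only m is left, so m = True.
Set g = False.
  then (~d | g | ~m) forces d = False.
  then (d | ~e | ~k | ~w) forces k = False.
  then (k | ~p | ~w) forces p = False.
Set h = False.
Set b = True.
All clauses satisfied.

m = True, g = False, h = False, e = True, d = False, q = False, b = True, p = False, w = True, k = False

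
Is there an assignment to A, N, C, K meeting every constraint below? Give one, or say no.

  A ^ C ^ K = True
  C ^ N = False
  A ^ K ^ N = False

Adding constraints 1, 2, 3 mod 2: every variable appears an even number of times on the left, so the left side is 0.
But the right sides sum to 1 (mod 2). 0 ≠ 1 — the system is inconsistent.

Unsatisfiable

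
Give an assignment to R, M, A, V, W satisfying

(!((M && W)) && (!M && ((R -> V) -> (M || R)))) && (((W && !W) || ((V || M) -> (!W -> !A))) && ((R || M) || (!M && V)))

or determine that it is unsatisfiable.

R = True; M = False; A = False; V = False; W = True

  !((M && W)) && (!M && ((R -> V) -> (M || R))) = True
    !((M && W)) = True
      M && W = False
    !M && ((R -> V) -> (M || R)) = True
      !M = True
      (R -> V) -> (M || R) = True
        R -> V = False
        M || R = True
  ((W && !W) || ((V || M) -> (!W -> !A))) && ((R || M) || (!M && V)) = True
    (W && !W) || ((V || M) -> (!W -> !A)) = True
      W && !W = False
        !W = False
      (V || M) -> (!W -> !A) = True
        V || M = False
        !W -> !A = True
          !W = False
          !A = True
    (R || M) || (!M && V) = True
      R || M = True
      !M && V = False
        !M = True
Both conjuncts True, so the formula holds.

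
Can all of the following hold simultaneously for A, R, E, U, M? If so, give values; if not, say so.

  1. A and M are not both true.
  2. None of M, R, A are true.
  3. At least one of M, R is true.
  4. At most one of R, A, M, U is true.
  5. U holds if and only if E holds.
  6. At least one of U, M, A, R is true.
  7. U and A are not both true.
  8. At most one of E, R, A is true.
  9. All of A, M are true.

Unsatisfiable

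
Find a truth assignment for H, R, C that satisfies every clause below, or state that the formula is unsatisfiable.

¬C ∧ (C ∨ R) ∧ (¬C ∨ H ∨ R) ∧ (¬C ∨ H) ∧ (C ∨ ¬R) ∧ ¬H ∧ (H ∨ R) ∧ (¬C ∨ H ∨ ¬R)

Unsatisfiable — no assignment works.

Case C = True:
  Clause (¬C) is falsified — contradiction.
Case C = False:
  (C ∨ R) forces R = True.
  Clause (C ∨ ¬R) is falsified — contradiction.
Both cases fail, so the formula is unsatisfiable.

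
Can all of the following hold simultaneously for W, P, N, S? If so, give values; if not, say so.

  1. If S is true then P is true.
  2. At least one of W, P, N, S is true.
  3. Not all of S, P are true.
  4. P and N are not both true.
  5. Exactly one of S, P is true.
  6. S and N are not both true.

W = True, P = True, N = False, S = False

  (1) S=F ⇒ P: vacuous ✓
  (2) {W, P, N, S}: 2 true — at least one ✓
  (3) {S, P}: 1/2 true — not all ✓
  (4) P=T, N=F — not both ✓
  (5) {S, P}: 1 true — exactly one ✓
  (6) S=F, N=F — not both ✓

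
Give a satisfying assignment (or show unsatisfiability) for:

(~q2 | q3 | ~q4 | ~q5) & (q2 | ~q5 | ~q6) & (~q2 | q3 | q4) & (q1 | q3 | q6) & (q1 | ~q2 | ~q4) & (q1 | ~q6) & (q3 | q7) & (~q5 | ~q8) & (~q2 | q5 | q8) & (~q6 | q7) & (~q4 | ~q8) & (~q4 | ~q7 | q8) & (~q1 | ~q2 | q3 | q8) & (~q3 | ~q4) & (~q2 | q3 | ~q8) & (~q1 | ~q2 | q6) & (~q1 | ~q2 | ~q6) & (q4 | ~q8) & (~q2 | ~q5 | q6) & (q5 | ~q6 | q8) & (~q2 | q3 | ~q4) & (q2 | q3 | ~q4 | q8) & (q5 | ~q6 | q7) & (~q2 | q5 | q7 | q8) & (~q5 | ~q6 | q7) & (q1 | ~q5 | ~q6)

Set q1 = True.
Try q2 = True:
  (~q1 | ~q2 | q6) forces q6 = True.
  clause (~q1 | ~q2 | ~q6) is falsified — backtrack.
So q2 = False.
Set q3 = True.
  then (~q3 | ~q4) forces q4 = False.
  then (q4 | ~q8) forces q8 = False.
Set q5 = False.
  then (q5 | ~q6 | q8) forces q6 = False.
Set q7 = True.
All clauses satisfied.

q1=T, q2=F, q3=T, q4=F, q5=F, q6=F, q7=T, q8=F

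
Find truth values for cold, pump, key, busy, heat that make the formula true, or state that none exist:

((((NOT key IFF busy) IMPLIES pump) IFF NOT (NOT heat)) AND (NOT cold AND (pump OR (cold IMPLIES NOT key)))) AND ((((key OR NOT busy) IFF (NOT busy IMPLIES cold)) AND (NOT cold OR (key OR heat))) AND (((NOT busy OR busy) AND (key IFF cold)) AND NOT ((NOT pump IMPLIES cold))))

No satisfying assignment exists.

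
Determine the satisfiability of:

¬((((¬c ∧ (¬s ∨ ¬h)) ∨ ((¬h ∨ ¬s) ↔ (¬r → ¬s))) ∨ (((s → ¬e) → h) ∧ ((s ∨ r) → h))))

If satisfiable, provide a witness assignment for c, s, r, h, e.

c = True; s = True; r = False; h = False; e = True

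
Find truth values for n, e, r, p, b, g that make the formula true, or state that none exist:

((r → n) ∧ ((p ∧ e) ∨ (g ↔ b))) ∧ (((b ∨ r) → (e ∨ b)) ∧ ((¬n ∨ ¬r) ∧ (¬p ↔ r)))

n: False; e: True; r: False; p: True; b: True; g: False

  (r → n) ∧ ((p ∧ e) ∨ (g ↔ b)) = True
    r → n = True
    (p ∧ e) ∨ (g ↔ b) = True
      p ∧ e = True
      g ↔ b = False
  ((b ∨ r) → (e ∨ b)) ∧ ((¬n ∨ ¬r) ∧ (¬p ↔ r)) = True
    (b ∨ r) → (e ∨ b) = True
      b ∨ r = True
      e ∨ b = True
    (¬n ∨ ¬r) ∧ (¬p ↔ r) = True
      ¬n ∨ ¬r = True
        ¬n = True
        ¬r = True
      ¬p ↔ r = True
        ¬p = False
Both conjuncts True, so the formula holds.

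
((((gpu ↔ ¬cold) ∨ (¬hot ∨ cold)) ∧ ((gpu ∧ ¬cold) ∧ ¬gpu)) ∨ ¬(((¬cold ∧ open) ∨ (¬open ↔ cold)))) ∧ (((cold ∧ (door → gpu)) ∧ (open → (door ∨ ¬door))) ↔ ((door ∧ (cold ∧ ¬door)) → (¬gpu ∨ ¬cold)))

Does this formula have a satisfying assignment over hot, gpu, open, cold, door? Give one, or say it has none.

hot = True, gpu = True, open = True, cold = True, door = True

  (((gpu ↔ ¬cold) ∨ (¬hot ∨ cold)) ∧ ((gpu ∧ ¬cold) ∧ ¬gpu)) ∨ ¬(((¬cold ∧ open) ∨ (¬open ↔ cold))) = True
    ((gpu ↔ ¬cold) ∨ (¬hot ∨ cold)) ∧ ((gpu ∧ ¬cold) ∧ ¬gpu) = False
      (gpu ↔ ¬cold) ∨ (¬hot ∨ cold) = True
        gpu ↔ ¬cold = False
          ¬cold = False
        ¬hot ∨ cold = True
          ¬hot = False
      (gpu ∧ ¬cold) ∧ ¬gpu = False
        gpu ∧ ¬cold = False
          ¬cold = False
        ¬gpu = False
    ¬(((¬cold ∧ open) ∨ (¬open ↔ cold))) = True
      (¬cold ∧ open) ∨ (¬open ↔ cold) = False
        ¬cold ∧ open = False
          ¬cold = False
        ¬open ↔ cold = False
          ¬open = False
  ((cold ∧ (door → gpu)) ∧ (open → (door ∨ ¬door))) ↔ ((door ∧ (cold ∧ ¬door)) → (¬gpu ∨ ¬cold)) = True
    (cold ∧ (door → gpu)) ∧ (open → (door ∨ ¬door)) = True
      cold ∧ (door → gpu) = True
        door → gpu = True
      open → (door ∨ ¬door) = True
        door ∨ ¬door = True
          ¬door = False
    (door ∧ (cold ∧ ¬door)) → (¬gpu ∨ ¬cold) = True
      door ∧ (cold ∧ ¬door) = False
        cold ∧ ¬door = False
          ¬door = False
      ¬gpu ∨ ¬cold = False
        ¬gpu = False
        ¬cold = False
Both conjuncts True, so the formula holds.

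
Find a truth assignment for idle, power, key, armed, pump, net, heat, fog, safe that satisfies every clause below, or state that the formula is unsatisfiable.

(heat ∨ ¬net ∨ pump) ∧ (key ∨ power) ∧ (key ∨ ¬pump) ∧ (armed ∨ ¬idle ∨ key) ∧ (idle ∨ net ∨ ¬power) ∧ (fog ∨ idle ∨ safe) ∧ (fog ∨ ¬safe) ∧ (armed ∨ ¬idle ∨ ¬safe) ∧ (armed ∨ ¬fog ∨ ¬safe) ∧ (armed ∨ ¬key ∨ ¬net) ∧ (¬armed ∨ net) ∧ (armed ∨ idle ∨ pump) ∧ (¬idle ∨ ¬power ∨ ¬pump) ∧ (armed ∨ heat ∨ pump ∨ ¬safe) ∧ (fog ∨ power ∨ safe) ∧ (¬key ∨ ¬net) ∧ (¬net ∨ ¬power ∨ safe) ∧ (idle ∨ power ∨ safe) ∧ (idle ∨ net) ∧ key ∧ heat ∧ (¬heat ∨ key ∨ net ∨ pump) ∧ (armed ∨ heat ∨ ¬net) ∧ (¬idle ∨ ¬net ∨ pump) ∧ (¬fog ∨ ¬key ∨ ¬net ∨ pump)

Unit clause (key) forces key = True.
Unit clause (heat) forces heat = True.
In (¬key ∨ ¬net) only ¬net is left, so net = False.
In (idle ∨ net) only idle is left, so idle = True.
In (¬armed ∨ net) only ¬armed is left, so armed = False.
In (armed ∨ ¬idle ∨ ¬safe) only ¬safe is left, so safe = False.
Set power = True.
  then (¬idle ∨ ¬power ∨ ¬pump) forces pump = False.
Set fog = True.
All clauses satisfied.

idle = True, power = True, key = True, armed = False, pump = False, net = False, heat = True, fog = True, safe = False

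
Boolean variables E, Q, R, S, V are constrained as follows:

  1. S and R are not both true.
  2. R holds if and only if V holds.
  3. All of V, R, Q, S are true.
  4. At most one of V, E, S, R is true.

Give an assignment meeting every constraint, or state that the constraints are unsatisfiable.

Case V = True:
  (2) with V=T forces R = True.
  Constraint (4) is violated (V=T, R=T) — contradiction.
Case V = False:
  Constraint (3) is violated (V=F) — contradiction.
Both cases fail — unsatisfiable.

UNSATISFIABLE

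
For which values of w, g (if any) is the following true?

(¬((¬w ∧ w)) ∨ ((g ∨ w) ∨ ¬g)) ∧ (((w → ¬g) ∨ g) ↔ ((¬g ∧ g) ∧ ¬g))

The formula is unsatisfiable.

The conjunct ((w → ¬g) ∨ g) ↔ ((¬g ∧ g) ∧ ¬g) is unsatisfiable on its own:
  w=F, g=F: evaluates to False.
  w=F, g=T: evaluates to False.
  w=T, g=F: evaluates to False.
  w=T, g=T: evaluates to False.
So the whole conjunction is unsatisfiable.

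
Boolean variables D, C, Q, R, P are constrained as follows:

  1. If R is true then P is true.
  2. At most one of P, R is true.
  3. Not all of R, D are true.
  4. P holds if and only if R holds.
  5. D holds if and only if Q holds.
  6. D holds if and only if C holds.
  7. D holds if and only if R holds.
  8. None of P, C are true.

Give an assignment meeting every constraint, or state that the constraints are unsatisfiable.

D=F; C=F; Q=F; R=F; P=F

  (1) R=F ⇒ P: vacuous ✓
  (2) {P, R}: 0 true — at most one ✓
  (3) {R, D}: 0/2 true — not all ✓
  (4) P=F, R=F — same ✓
  (5) D=F, Q=F — same ✓
  (6) D=F, C=F — same ✓
  (7) D=F, R=F — same ✓
  (8) {P, C}: 0 true — none ✓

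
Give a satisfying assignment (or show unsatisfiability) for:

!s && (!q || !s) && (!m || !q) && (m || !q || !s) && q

Unit clause (!s) forces s = False.
Unit clause (q) forces q = True.
In (!m || !q) only !m is left, so m = False.
All clauses satisfied.

q: True, m: False, s: False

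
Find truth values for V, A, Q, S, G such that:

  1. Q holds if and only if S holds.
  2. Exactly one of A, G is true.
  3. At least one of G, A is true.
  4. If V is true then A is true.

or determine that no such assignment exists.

V = False; A = False; Q = False; S = False; G = True

  (1) Q=F, S=F — same ✓
  (2) {A, G}: 1 true — exactly one ✓
  (3) {G, A}: 1 true — at least one ✓
  (4) V=F ⇒ A: vacuous ✓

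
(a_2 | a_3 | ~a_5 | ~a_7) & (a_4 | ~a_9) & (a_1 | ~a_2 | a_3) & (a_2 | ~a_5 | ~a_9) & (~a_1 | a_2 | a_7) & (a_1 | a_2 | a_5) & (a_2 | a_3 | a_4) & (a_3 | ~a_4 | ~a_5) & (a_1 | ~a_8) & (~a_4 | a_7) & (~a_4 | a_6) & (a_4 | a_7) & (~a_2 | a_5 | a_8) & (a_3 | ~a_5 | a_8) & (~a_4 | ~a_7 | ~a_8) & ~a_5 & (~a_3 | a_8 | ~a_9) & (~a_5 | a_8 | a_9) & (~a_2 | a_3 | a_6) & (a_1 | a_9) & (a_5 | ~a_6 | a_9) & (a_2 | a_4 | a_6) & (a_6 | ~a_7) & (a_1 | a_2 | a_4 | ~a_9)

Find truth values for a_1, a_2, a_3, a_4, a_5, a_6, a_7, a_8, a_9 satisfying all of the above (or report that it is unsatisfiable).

a_1: True, a_2: False, a_3: False, a_4: True, a_5: False, a_6: True, a_7: True, a_8: False, a_9: True

Unit clause (~a_5) forces a_5 = False.
Try a_1 = False:
  (a_1 | a_2 | a_5) forces a_2 = True.
  (a_1 | ~a_2 | a_3) forces a_3 = True.
  (a_1 | ~a_8) forces a_8 = False.
  clause (~a_2 | a_5 | a_8) is falsified — backtrack.
So a_1 = True.
Set a_2 = False.
  then (~a_1 | a_2 | a_7) forces a_7 = True.
  then (a_6 | ~a_7) forces a_6 = True.
  then (a_5 | ~a_6 | a_9) forces a_9 = True.
  then (a_4 | ~a_9) forces a_4 = True.
  then (~a_4 | ~a_7 | ~a_8) forces a_8 = False.
  then (~a_3 | a_8 | ~a_9) forces a_3 = False.
All clauses satisfied.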